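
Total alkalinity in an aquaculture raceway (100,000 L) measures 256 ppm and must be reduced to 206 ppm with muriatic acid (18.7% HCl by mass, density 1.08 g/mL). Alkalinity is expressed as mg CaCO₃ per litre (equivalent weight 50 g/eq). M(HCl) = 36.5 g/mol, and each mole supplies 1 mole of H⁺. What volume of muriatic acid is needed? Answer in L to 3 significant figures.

18.1 L

Alkalinity to neutralize: (256 − 206) = 50 mg/L as CaCO₃ × 100,000 L = 5000 g as CaCO₃.
Equivalents of H⁺ required: 5000 ÷ 50 g/eq = 100 eq = 100 mol HCl.
Mass of HCl: 100 × 36.5 = 3650 g.
Mass of 18.7% solution: 3650 / 0.187 = 19,520 g.
Volume: 19,520 g ÷ 1.08 g/mL = 18,070 mL.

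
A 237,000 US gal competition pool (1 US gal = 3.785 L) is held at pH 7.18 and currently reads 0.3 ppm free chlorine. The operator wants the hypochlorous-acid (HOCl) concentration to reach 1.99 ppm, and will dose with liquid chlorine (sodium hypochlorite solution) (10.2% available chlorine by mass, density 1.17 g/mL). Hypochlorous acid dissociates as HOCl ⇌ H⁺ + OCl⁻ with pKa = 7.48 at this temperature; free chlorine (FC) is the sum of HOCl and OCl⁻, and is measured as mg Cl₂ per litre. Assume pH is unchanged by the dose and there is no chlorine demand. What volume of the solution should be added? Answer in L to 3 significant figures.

20.2 L

Volume: 237,000 US gal × 3.785 L/gal = 897,045 L.
[OCl⁻]/[HOCl] = 10^(pH − pKa) = 10^(7.18 − 7.48) = 0.5012; fraction as HOCl = 1/(1 + 0.5012) = 0.6661.
Free chlorine required for 1.99 ppm HOCl: 1.99 / 0.6661 = 2.987 ppm.
FC to add: 2.987 − 0.3 = 2.687 mg/L as Cl₂.
Cl₂ equivalent: 2.687 mg/L × 897,045 L = 2411 g.
Product at 10.2% available Cl: 2411 / 0.102 = 23,630 g.
Volume: 23,630 g ÷ 1.17 g/mL = 20,200 mL.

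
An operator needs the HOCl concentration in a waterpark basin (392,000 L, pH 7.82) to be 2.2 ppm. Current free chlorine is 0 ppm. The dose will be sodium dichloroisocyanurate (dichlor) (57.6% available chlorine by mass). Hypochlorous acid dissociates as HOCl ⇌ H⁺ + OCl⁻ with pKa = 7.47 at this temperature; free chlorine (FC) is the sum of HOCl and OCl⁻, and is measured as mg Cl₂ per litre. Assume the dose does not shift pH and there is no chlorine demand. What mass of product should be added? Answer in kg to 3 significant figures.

[OCl⁻]/[HOCl] = 10^(pH − pKa) = 10^(7.82 − 7.47) = 2.239; fraction as HOCl = 1/(1 + 2.239) = 0.3088.
Free chlorine required for 2.2 ppm HOCl: 2.2 / 0.3088 = 7.125 ppm.
FC to add: 7.125 − 0 = 7.125 mg/L as Cl₂.
Cl₂ equivalent: 7.125 mg/L × 392,000 L = 2793 g.
Product at 57.6% available Cl: 2793 / 0.576 = 4849 g.

4.85 kg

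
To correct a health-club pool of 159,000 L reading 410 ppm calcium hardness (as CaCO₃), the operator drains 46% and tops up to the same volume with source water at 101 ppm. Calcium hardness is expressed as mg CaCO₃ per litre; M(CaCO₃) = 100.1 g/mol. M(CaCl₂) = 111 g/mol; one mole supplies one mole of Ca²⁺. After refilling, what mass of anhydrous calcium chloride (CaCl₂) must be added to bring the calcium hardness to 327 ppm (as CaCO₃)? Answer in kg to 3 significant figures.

10.4 kg

After draining 46% and refilling: 410 × 0.54 + 101 × 0.46 = 267.86 ppm.
Deficit to target: 327 − 267.86 = 59.14 mg/L.
As CaCO₃: 59.14 mg/L × 159,000 L = 9403 g; ÷ 100.1 = 93.94 mol Ca²⁺.
Mass: 93.94 × 111 = 10,430 g.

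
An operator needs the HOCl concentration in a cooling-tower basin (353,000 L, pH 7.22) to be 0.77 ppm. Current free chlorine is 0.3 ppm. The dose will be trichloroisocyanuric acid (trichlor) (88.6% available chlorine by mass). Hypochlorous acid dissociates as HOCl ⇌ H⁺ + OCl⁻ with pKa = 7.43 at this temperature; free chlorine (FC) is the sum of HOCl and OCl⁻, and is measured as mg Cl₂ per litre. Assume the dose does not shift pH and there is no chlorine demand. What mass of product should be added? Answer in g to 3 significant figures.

376 g

[OCl⁻]/[HOCl] = 10^(pH − pKa) = 10^(7.22 − 7.43) = 0.6166; fraction as HOCl = 1/(1 + 0.6166) = 0.6186.
Free chlorine required for 0.77 ppm HOCl: 0.77 / 0.6186 = 1.245 ppm.
FC to add: 1.245 − 0.3 = 0.9448 mg/L as Cl₂.
Cl₂ equivalent: 0.9448 mg/L × 353,000 L = 333.5 g.
Product at 88.6% available Cl: 333.5 / 0.886 = 376.4 g.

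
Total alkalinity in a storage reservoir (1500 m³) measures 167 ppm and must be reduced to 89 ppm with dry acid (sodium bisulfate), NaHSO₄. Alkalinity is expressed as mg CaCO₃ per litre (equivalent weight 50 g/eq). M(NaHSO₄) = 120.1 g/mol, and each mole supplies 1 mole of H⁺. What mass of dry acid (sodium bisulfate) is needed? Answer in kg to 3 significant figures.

281 kg

Volume: 1500 m³ = 1,500,000 L.
Alkalinity to neutralize: (167 − 89) = 78 mg/L as CaCO₃ × 1,500,000 L = 117,000 g as CaCO₃.
Equivalents of H⁺ required: 117,000 ÷ 50 g/eq = 2340 eq = 2340 mol NaHSO₄.
Mass of NaHSO₄: 2340 × 120.1 = 281,000 g.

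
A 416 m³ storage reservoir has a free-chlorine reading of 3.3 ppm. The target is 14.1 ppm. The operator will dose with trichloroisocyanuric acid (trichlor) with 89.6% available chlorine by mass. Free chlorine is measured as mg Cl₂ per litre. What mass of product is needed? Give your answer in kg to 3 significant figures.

5.01 kg

Volume: 416 m³ = 416,000 L.
Chlorine deficit: 14.1 − 3.3 = 10.8 ppm = 10.8 mg/L as Cl₂.
Cl₂ equivalent needed: 10.8 mg/L × 416,000 L = 4,493,000 mg = 4493 g.
Product at 89.6% available chlorine: 4493 / 0.896 = 5014 g.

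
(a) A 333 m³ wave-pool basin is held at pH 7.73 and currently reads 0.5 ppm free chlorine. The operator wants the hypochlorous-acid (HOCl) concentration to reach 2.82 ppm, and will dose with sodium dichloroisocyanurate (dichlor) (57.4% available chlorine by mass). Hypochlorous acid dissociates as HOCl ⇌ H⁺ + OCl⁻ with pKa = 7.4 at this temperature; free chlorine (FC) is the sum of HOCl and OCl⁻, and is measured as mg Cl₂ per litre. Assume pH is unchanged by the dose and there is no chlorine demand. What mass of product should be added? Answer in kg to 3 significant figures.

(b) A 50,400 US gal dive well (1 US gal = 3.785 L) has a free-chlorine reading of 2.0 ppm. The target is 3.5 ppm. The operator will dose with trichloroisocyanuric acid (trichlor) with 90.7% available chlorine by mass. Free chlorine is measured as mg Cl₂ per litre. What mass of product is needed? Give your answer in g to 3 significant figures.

(a) Volume: 333 m³ = 333,000 L.
(a) [OCl⁻]/[HOCl] = 10^(pH − pKa) = 10^(7.73 − 7.4) = 2.138; fraction as HOCl = 1/(1 + 2.138) = 0.3187.
(a) Free chlorine required for 2.82 ppm HOCl: 2.82 / 0.3187 = 8.849 ppm.
(a) FC to add: 8.849 − 0.5 = 8.349 mg/L as Cl₂.
(a) Cl₂ equivalent: 8.349 mg/L × 333,000 L = 2780 g.
(a) Product at 57.4% available Cl: 2780 / 0.574 = 4844 g.

(b) Volume: 50,400 US gal × 3.785 L/gal = 190,764 L.
(b) Chlorine deficit: 3.5 − 2.0 = 1.5 ppm = 1.5 mg/L as Cl₂.
(b) Cl₂ equivalent needed: 1.5 mg/L × 190,764 L = 286,100 mg = 286.1 g.
(b) Product at 90.7% available chlorine: 286.1 / 0.907 = 315.5 g.

(a) 4.84 kg; (b) 315 g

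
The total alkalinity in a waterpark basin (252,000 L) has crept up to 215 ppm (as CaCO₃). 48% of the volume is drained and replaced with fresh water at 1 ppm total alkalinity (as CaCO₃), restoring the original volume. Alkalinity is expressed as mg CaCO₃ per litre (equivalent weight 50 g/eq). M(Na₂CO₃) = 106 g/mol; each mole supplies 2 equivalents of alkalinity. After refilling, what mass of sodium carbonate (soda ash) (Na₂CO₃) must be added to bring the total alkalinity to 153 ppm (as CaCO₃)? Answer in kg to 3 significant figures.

10.9 kg

After draining 48% and refilling: 215 × 0.52 + 1 × 0.48 = 112.28 ppm.
Deficit to target: 153 − 112.28 = 40.72 mg/L.
As CaCO₃: 40.72 mg/L × 252,000 L = 10,260 g; ÷ 50 g/eq ÷ 2 = 102.6 mol Na₂CO₃.
Mass: 102.6 × 106 = 10,880 g.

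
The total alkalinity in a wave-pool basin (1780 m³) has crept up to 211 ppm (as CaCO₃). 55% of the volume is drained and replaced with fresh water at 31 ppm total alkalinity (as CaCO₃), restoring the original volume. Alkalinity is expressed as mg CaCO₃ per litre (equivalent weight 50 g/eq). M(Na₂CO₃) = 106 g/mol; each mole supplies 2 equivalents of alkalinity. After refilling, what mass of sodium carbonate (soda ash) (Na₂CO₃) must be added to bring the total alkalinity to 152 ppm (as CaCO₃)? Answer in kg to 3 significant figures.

Volume: 1780 m³ = 1,780,000 L.
After draining 55% and refilling: 211 × 0.45 + 31 × 0.55 = 112 ppm.
Deficit to target: 152 − 112 = 40 mg/L.
As CaCO₃: 40 mg/L × 1,780,000 L = 71,200 g; ÷ 50 g/eq ÷ 2 = 712 mol Na₂CO₃.
Mass: 712 × 106 = 75,470 g.

75.5 kg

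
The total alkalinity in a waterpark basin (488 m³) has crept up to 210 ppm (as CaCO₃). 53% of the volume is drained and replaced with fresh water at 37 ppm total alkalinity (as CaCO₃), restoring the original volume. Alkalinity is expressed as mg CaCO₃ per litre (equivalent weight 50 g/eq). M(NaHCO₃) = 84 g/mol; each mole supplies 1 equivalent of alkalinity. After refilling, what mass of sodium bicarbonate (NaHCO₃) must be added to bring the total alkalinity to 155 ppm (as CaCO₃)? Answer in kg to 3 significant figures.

Volume: 488 m³ = 488,000 L.
After draining 53% and refilling: 210 × 0.47 + 37 × 0.53 = 118.31 ppm.
Deficit to target: 155 − 118.31 = 36.69 mg/L.
As CaCO₃: 36.69 mg/L × 488,000 L = 17,900 g; ÷ 50 g/eq ÷ 1 = 358.1 mol NaHCO₃.
Mass: 358.1 × 84 = 30,080 g.

30.1 kg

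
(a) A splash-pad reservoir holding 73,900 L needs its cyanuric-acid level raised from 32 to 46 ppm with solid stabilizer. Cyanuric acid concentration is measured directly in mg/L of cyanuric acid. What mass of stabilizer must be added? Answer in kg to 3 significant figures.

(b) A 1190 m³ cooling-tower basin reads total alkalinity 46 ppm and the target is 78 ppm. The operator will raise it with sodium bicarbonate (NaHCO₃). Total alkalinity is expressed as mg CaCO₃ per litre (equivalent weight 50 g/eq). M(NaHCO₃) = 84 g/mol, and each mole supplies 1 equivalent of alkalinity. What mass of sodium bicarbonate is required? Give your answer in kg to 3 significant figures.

(a) 1.03 kg; (b) 64.0 kg

(a) CYA to add: (46 − 32) = 14 mg/L × 73,900 L = 1035 g cyanuric acid.

(b) Volume: 1190 m³ = 1,190,000 L.
(b) Alkalinity to add: (78 − 46) = 32 mg/L as CaCO₃ × 1,190,000 L = 38,080 g as CaCO₃.
(b) Equivalents: 38,080 g ÷ 50 g/eq = 761.6 eq.
(b) NaHCO₃ supplies 1 eq per mole → 761.6 mol.
(b) Mass: 761.6 mol × 84 g/mol = 63,970 g.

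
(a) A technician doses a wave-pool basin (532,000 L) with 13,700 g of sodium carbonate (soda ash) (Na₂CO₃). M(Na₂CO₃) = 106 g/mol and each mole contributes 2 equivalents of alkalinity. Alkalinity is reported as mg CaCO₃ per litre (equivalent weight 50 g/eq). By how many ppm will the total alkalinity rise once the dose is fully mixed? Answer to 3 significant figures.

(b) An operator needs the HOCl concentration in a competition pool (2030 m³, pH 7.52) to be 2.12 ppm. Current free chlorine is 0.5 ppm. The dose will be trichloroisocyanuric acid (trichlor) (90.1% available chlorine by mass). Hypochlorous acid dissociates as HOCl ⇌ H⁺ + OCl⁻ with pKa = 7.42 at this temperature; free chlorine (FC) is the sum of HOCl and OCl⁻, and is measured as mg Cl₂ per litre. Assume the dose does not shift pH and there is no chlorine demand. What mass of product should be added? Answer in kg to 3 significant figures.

(a) 24.3 ppm; (b) 9.66 kg

(a) Moles of Na₂CO₃: 13,700 g ÷ 106 g/mol = 129.2 mol → 258.5 eq of alkalinity.
(a) As CaCO₃: 258.5 eq × 50 g/eq = 12,920 g.
(a) Rise: 12,920 g / 532,000 L × 1000 = 24.29 mg/L.

(b) Volume: 2030 m³ = 2,030,000 L.
(b) [OCl⁻]/[HOCl] = 10^(pH − pKa) = 10^(7.52 − 7.42) = 1.259; fraction as HOCl = 1/(1 + 1.259) = 0.4427.
(b) Free chlorine required for 2.12 ppm HOCl: 2.12 / 0.4427 = 4.789 ppm.
(b) FC to add: 4.789 − 0.5 = 4.289 mg/L as Cl₂.
(b) Cl₂ equivalent: 4.289 mg/L × 2,030,000 L = 8707 g.
(b) Product at 90.1% available Cl: 8707 / 0.901 = 9663 g.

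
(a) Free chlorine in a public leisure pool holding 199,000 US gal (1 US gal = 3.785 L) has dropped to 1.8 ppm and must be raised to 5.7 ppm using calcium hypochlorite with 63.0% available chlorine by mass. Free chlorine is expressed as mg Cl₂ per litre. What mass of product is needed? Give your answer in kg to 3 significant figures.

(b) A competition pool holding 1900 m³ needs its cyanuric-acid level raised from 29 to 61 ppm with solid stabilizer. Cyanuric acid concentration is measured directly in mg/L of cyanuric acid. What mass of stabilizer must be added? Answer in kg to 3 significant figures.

(a) Volume: 199,000 US gal × 3.785 L/gal = 753,215 L.
(a) Chlorine deficit: 5.7 − 1.8 = 3.9 ppm = 3.9 mg/L as Cl₂.
(a) Cl₂ equivalent needed: 3.9 mg/L × 753,215 L = 2,938,000 mg = 2938 g.
(a) Product at 63.0% available chlorine: 2938 / 0.63 = 4663 g.

(b) Volume: 1900 m³ = 1,900,000 L.
(b) CYA to add: (61 − 29) = 32 mg/L × 1,900,000 L = 60,800 g cyanuric acid.

(a) 4.66 kg; (b) 60.8 kg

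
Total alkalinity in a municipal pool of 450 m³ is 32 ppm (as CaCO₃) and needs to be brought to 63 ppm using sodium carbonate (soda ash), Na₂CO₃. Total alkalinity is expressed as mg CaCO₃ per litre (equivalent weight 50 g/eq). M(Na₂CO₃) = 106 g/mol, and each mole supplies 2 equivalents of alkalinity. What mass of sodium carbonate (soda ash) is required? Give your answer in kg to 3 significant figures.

14.8 kg

Volume: 450 m³ = 450,000 L.
Alkalinity to add: (63 − 32) = 31 mg/L as CaCO₃ × 450,000 L = 13,950 g as CaCO₃.
Equivalents: 13,950 g ÷ 50 g/eq = 279 eq.
Each mole of Na₂CO₃ supplies 2 eq, so 279 / 2 = 139.5 mol.
Mass: 139.5 mol × 106 g/mol = 14,790 g.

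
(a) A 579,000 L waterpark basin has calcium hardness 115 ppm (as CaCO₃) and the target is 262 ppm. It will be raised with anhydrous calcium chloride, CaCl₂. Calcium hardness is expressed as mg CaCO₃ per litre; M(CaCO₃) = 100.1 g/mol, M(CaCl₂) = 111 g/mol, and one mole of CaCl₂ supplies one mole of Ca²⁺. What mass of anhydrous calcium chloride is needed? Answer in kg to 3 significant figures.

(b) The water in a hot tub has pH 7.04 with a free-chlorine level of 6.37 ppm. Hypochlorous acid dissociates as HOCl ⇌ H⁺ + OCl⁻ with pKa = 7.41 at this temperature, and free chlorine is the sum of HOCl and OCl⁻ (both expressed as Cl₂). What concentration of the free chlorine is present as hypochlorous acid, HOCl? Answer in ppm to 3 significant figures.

(a) 94.4 kg; (b) 4.47 ppm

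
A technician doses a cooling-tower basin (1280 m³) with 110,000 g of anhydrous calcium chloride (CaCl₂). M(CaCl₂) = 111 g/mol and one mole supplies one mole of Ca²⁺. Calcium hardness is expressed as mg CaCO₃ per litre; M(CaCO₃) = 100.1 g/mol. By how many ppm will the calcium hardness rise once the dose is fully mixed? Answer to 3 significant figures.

Volume: 1280 m³ = 1,280,000 L.
Moles of Ca²⁺: 110,000 g ÷ 111 g/mol = 991 mol.
As CaCO₃: 991 mol × 100.1 g/mol = 99,200 g.
Rise: 99,200 g / 1,280,000 L × 1000 = 77.5 mg/L.

77.5 ppm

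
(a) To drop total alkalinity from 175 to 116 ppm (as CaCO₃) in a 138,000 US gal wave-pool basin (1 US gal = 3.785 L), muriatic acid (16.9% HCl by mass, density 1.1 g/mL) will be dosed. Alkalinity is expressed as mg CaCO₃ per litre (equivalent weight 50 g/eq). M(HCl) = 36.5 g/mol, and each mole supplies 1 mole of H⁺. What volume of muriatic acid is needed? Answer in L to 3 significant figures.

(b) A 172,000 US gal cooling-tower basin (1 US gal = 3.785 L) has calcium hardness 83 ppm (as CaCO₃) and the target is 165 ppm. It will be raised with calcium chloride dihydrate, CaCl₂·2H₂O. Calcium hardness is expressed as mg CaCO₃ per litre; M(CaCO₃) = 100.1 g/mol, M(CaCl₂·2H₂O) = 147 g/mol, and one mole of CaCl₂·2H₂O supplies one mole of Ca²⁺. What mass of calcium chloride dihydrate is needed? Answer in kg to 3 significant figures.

(a) Volume: 138,000 US gal × 3.785 L/gal = 522,330 L.
(a) Alkalinity to neutralize: (175 − 116) = 59 mg/L as CaCO₃ × 522,330 L = 30,820 g as CaCO₃.
(a) Equivalents of H⁺ required: 30,820 ÷ 50 g/eq = 616.3 eq = 616.3 mol HCl.
(a) Mass of HCl: 616.3 × 36.5 = 22,500 g.
(a) Mass of 16.9% solution: 22,500 / 0.169 = 133,100 g.
(a) Volume: 133,100 g ÷ 1.1 g/mL = 121,000 mL.

(b) Volume: 172,000 US gal × 3.785 L/gal = 651,020 L.
(b) Hardness to add: (165 − 83) = 82 mg/L as CaCO₃ × 651,020 L = 53,380 g as CaCO₃.
(b) Moles of Ca²⁺ (1 mol Ca²⁺ ≡ 1 mol CaCO₃): 53,380 / 100.1 g/mol = 533.3 mol.
(b) Mass of CaCl₂·2H₂O: 533.3 × 147 = 78,400 g.

(a) 121 L; (b) 78.4 kg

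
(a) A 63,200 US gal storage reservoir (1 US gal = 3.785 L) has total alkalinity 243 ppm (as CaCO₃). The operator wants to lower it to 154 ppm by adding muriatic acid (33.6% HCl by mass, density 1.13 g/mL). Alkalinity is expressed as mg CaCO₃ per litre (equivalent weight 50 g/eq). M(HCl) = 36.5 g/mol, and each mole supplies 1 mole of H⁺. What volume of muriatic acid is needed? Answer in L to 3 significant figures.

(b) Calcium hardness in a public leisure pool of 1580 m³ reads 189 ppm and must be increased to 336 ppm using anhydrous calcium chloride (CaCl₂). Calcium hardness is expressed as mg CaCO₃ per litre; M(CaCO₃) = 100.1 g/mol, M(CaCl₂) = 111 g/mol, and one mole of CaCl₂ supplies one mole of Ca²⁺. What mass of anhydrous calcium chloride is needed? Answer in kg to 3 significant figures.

(a) 40.9 L; (b) 258 kg

(a) Volume: 63,200 US gal × 3.785 L/gal = 239,212 L.
(a) Alkalinity to neutralize: (243 − 154) = 89 mg/L as CaCO₃ × 239,212 L = 21,290 g as CaCO₃.
(a) Equivalents of H⁺ required: 21,290 ÷ 50 g/eq = 425.8 eq = 425.8 mol HCl.
(a) Mass of HCl: 425.8 × 36.5 = 15,540 g.
(a) Mass of 33.6% solution: 15,540 / 0.336 = 46,250 g.
(a) Volume: 46,250 g ÷ 1.13 g/mL = 40,930 mL.

(b) Volume: 1580 m³ = 1,580,000 L.
(b) Hardness to add: (336 − 189) = 147 mg/L as CaCO₃ × 1,580,000 L = 232,300 g as CaCO₃.
(b) Moles of Ca²⁺ (1 mol Ca²⁺ ≡ 1 mol CaCO₃): 232,300 / 100.1 g/mol = 2320 mol.
(b) Mass of CaCl₂: 2320 × 111 = 257,600 g.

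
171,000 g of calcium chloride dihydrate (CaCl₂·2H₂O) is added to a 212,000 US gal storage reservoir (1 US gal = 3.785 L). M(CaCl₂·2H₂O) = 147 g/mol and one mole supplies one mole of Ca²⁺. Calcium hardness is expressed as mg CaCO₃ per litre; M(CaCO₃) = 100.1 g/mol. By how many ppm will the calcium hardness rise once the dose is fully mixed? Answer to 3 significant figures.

145 ppm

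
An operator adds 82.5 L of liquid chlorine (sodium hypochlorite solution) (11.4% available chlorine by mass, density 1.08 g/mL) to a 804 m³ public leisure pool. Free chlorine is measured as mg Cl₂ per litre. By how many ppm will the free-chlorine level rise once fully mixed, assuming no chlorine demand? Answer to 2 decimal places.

Volume: 804 m³ = 804,000 L.
Mass of solution: 82.5 L × 1000 mL/L × 1.08 g/mL = 89,100 g.
Available chlorine delivered: 89,100 g × 0.114 = 10,160 g as Cl₂.
Concentration rise: 10,160 g / 804,000 L = 12.63 mg/L = 12.63 ppm.

12.63 ppm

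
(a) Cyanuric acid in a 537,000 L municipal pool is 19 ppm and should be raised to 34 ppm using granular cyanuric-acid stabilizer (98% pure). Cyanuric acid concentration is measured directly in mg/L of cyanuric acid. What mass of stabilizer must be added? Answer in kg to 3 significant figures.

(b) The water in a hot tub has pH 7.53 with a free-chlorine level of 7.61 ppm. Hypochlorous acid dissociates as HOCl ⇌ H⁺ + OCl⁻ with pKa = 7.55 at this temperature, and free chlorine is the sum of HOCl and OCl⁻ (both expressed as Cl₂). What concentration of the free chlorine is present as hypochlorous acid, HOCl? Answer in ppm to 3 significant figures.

(a) 8.22 kg; (b) 3.89 ppm

(a) CYA to add: (34 − 19) = 15 mg/L × 537,000 L = 8055 g cyanuric acid.
(a) At 98% purity: 8055 / 0.98 = 8219 g product.

(b) [OCl⁻]/[HOCl] = 10^(pH − pKa) = 10^(7.53 − 7.55) = 10^-0.02 = 0.955.
(b) Fraction as HOCl = 1 / (1 + 0.955) = 0.5115.
(b) HOCl = 0.5115 × 7.61 ppm = 3.893 ppm.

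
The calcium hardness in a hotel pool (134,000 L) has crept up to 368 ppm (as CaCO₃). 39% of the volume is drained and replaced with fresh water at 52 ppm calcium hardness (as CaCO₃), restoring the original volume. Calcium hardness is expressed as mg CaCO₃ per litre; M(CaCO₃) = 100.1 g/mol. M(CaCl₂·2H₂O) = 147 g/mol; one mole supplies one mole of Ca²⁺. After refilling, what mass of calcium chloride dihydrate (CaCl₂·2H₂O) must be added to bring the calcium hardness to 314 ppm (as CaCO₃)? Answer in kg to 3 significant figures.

13.6 kg

After draining 39% and refilling: 368 × 0.61 + 52 × 0.39 = 244.76 ppm.
Deficit to target: 314 − 244.76 = 69.24 mg/L.
As CaCO₃: 69.24 mg/L × 134,000 L = 9278 g; ÷ 100.1 = 92.69 mol Ca²⁺.
Mass: 92.69 × 147 = 13,630 g.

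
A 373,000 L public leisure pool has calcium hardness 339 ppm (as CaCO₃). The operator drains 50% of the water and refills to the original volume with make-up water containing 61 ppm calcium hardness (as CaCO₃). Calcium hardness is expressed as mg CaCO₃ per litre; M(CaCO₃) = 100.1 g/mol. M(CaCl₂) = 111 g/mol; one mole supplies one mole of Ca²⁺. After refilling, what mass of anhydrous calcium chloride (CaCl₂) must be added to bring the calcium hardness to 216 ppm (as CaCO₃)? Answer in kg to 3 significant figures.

6.62 kg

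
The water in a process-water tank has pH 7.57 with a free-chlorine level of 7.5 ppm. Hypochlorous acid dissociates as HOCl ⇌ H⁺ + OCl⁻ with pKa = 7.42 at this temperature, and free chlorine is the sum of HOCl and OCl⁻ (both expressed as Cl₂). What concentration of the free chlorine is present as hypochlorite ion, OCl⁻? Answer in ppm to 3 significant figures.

4.39 ppm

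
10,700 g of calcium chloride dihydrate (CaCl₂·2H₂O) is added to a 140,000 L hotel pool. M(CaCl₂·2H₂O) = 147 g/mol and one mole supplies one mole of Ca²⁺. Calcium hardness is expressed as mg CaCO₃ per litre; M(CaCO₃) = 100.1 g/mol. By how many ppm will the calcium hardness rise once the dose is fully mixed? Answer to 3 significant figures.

52.0 ppm

Moles of Ca²⁺: 10,700 g ÷ 147 g/mol = 72.79 mol.
As CaCO₃: 72.79 mol × 100.1 g/mol = 7286 g.
Rise: 7286 g / 140,000 L × 1000 = 52.04 mg/L.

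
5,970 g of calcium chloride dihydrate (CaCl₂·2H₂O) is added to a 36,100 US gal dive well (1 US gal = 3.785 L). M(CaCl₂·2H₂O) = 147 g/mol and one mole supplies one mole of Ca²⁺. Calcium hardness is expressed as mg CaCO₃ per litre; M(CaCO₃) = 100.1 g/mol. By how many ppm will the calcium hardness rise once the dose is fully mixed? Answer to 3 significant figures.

29.8 ppm

Volume: 36,100 US gal × 3.785 L/gal = 136,638 L.
Moles of Ca²⁺: 5,970 g ÷ 147 g/mol = 40.61 mol.
As CaCO₃: 40.61 mol × 100.1 g/mol = 4065 g.
Rise: 4065 g / 136,638 L × 1000 = 29.75 mg/L.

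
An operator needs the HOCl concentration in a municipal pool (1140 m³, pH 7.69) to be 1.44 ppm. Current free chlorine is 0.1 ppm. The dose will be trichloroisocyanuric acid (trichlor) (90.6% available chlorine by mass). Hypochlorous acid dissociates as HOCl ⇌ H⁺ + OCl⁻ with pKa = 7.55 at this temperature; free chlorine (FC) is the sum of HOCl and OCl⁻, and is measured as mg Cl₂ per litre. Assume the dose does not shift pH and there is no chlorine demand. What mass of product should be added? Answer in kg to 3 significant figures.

4.19 kg

Volume: 1140 m³ = 1,140,000 L.
[OCl⁻]/[HOCl] = 10^(pH − pKa) = 10^(7.69 − 7.55) = 1.38; fraction as HOCl = 1/(1 + 1.38) = 0.4201.
Free chlorine required for 1.44 ppm HOCl: 1.44 / 0.4201 = 3.428 ppm.
FC to add: 3.428 − 0.1 = 3.328 mg/L as Cl₂.
Cl₂ equivalent: 3.328 mg/L × 1,140,000 L = 3794 g.
Product at 90.6% available Cl: 3794 / 0.906 = 4187 g.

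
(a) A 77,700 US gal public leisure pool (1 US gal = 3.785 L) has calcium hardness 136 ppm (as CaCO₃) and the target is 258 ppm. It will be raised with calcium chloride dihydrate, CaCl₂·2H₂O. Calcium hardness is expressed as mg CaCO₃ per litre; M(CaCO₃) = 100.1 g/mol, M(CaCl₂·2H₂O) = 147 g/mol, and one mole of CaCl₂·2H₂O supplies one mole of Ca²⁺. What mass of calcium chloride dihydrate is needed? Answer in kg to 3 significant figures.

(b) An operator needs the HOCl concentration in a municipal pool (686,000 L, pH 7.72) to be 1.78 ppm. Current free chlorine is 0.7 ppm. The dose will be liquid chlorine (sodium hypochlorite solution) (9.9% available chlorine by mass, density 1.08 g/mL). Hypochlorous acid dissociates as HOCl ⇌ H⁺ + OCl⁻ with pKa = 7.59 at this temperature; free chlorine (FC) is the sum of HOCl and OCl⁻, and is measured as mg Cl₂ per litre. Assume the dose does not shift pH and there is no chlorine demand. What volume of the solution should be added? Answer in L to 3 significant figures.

(a) Volume: 77,700 US gal × 3.785 L/gal = 294,094 L.
(a) Hardness to add: (258 − 136) = 122 mg/L as CaCO₃ × 294,094 L = 35,880 g as CaCO₃.
(a) Moles of Ca²⁺ (1 mol Ca²⁺ ≡ 1 mol CaCO₃): 35,880 / 100.1 g/mol = 358.4 mol.
(a) Mass of CaCl₂·2H₂O: 358.4 × 147 = 52,690 g.

(b) [OCl⁻]/[HOCl] = 10^(pH − pKa) = 10^(7.72 − 7.59) = 1.349; fraction as HOCl = 1/(1 + 1.349) = 0.4257.
(b) Free chlorine required for 1.78 ppm HOCl: 1.78 / 0.4257 = 4.181 ppm.
(b) FC to add: 4.181 − 0.7 = 3.481 mg/L as Cl₂.
(b) Cl₂ equivalent: 3.481 mg/L × 686,000 L = 2388 g.
(b) Product at 9.9% available Cl: 2388 / 0.099 = 24,120 g.
(b) Volume: 24,120 g ÷ 1.08 g/mL = 22,340 mL.

(a) 52.7 kg; (b) 22.3 L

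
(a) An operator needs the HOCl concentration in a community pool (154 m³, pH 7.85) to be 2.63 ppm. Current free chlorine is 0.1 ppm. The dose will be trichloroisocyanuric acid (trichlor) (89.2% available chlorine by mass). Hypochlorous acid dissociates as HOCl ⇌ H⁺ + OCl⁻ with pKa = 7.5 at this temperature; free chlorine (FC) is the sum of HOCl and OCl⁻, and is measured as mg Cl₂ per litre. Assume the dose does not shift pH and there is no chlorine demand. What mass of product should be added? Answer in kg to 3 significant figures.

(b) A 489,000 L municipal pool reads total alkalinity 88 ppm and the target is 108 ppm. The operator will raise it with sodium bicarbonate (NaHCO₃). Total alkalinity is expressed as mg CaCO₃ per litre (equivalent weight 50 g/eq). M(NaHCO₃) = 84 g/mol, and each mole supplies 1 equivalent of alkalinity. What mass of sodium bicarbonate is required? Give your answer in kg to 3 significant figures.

(a) 1.45 kg; (b) 16.4 kg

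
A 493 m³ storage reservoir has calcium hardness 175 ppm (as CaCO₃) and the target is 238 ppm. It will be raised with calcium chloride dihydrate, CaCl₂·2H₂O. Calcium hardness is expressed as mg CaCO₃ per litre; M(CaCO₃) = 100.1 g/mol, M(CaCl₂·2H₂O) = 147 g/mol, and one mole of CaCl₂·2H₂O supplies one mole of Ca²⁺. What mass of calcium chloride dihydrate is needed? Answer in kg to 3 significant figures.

Volume: 493 m³ = 493,000 L.
Hardness to add: (238 − 175) = 63 mg/L as CaCO₃ × 493,000 L = 31,060 g as CaCO₃.
Moles of Ca²⁺ (1 mol Ca²⁺ ≡ 1 mol CaCO₃): 31,060 / 100.1 g/mol = 310.3 mol.
Mass of CaCl₂·2H₂O: 310.3 × 147 = 45,610 g.

45.6 kg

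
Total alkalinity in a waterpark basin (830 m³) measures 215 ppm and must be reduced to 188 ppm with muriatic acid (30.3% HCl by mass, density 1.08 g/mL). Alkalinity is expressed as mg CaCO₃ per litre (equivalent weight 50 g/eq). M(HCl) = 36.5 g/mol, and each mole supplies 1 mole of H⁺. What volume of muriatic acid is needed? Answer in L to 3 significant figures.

Volume: 830 m³ = 830,000 L.
Alkalinity to neutralize: (215 − 188) = 27 mg/L as CaCO₃ × 830,000 L = 22,410 g as CaCO₃.
Equivalents of H⁺ required: 22,410 ÷ 50 g/eq = 448.2 eq = 448.2 mol HCl.
Mass of HCl: 448.2 × 36.5 = 16,360 g.
Mass of 30.3% solution: 16,360 / 0.303 = 53,990 g.
Volume: 53,990 g ÷ 1.08 g/mL = 49,990 mL.

50.0 L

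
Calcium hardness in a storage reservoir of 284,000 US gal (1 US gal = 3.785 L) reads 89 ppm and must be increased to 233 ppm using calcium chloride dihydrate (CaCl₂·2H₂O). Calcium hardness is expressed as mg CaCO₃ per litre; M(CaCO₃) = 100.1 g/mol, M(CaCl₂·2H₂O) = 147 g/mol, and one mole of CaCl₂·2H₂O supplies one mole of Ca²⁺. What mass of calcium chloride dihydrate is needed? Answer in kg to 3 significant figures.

Volume: 284,000 US gal × 3.785 L/gal = 1,074,940 L.
Hardness to add: (233 − 89) = 144 mg/L as CaCO₃ × 1,074,940 L = 154,800 g as CaCO₃.
Moles of Ca²⁺ (1 mol Ca²⁺ ≡ 1 mol CaCO₃): 154,800 / 100.1 g/mol = 1546 mol.
Mass of CaCl₂·2H₂O: 1546 × 147 = 227,300 g.

227 kg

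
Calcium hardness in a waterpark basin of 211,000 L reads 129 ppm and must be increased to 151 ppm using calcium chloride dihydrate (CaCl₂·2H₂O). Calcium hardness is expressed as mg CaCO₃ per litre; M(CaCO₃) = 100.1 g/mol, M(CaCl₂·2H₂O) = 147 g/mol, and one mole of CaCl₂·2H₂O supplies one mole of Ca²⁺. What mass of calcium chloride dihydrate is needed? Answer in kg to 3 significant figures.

Hardness to add: (151 − 129) = 22 mg/L as CaCO₃ × 211,000 L = 4642 g as CaCO₃.
Moles of Ca²⁺ (1 mol Ca²⁺ ≡ 1 mol CaCO₃): 4642 / 100.1 g/mol = 46.37 mol.
Mass of CaCl₂·2H₂O: 46.37 × 147 = 6817 g.

6.82 kg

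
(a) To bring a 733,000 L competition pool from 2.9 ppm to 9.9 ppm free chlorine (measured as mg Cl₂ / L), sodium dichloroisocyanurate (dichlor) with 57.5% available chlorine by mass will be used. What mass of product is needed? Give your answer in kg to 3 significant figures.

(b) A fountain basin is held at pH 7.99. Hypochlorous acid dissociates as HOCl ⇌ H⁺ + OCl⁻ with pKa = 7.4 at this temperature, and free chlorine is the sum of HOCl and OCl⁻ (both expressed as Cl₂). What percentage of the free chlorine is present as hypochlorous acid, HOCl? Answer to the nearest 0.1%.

(a) Chlorine deficit: 9.9 − 2.9 = 7 ppm = 7 mg/L as Cl₂.
(a) Cl₂ equivalent needed: 7 mg/L × 733,000 L = 5,131,000 mg = 5131 g.
(a) Product at 57.5% available chlorine: 5131 / 0.575 = 8923 g.

(b) [OCl⁻]/[HOCl] = 10^(pH − pKa) = 10^(7.99 − 7.4) = 10^0.59 = 3.89.
(b) Fraction as HOCl = 1 / (1 + 3.89) = 0.2045.

(a) 8.92 kg; (b) 20.4%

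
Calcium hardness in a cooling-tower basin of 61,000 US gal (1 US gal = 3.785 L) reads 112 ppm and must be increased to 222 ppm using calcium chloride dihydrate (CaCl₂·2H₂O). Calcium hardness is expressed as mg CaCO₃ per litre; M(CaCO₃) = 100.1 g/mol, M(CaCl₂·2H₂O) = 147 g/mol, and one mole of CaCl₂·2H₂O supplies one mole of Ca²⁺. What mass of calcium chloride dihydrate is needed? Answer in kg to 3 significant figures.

Volume: 61,000 US gal × 3.785 L/gal = 230,885 L.
Hardness to add: (222 − 112) = 110 mg/L as CaCO₃ × 230,885 L = 25,400 g as CaCO₃.
Moles of Ca²⁺ (1 mol Ca²⁺ ≡ 1 mol CaCO₃): 25,400 / 100.1 g/mol = 253.7 mol.
Mass of CaCl₂·2H₂O: 253.7 × 147 = 37,300 g.

37.3 kg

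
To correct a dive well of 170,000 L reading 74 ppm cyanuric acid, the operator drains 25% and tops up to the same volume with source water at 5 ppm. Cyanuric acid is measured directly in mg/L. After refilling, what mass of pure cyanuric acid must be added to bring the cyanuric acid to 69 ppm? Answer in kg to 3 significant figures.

2.08 kg

After draining 25% and refilling: 74 × 0.75 + 5 × 0.25 = 56.75 ppm.
Deficit to target: 69 − 56.75 = 12.25 mg/L.
Mass: 12.25 mg/L × 170,000 L = 2082 g cyanuric acid.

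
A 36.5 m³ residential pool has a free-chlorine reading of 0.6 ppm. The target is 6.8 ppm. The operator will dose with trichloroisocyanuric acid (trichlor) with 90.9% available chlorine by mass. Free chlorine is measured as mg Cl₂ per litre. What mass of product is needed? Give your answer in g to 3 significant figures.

249 g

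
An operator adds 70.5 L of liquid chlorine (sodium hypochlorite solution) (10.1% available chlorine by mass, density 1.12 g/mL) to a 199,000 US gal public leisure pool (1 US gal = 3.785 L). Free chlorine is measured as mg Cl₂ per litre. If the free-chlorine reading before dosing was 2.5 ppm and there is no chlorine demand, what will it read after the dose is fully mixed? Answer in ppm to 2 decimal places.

13.09 ppm

Volume: 199,000 US gal × 3.785 L/gal = 753,215 L.
Mass of solution: 70.5 L × 1000 mL/L × 1.12 g/mL = 78,960 g.
Available chlorine delivered: 78,960 g × 0.101 = 7975 g as Cl₂.
Concentration rise: 7975 g / 753,215 L = 10.59 mg/L = 10.59 ppm.
Final FC: 2.5 + 10.59 = 13.09 ppm.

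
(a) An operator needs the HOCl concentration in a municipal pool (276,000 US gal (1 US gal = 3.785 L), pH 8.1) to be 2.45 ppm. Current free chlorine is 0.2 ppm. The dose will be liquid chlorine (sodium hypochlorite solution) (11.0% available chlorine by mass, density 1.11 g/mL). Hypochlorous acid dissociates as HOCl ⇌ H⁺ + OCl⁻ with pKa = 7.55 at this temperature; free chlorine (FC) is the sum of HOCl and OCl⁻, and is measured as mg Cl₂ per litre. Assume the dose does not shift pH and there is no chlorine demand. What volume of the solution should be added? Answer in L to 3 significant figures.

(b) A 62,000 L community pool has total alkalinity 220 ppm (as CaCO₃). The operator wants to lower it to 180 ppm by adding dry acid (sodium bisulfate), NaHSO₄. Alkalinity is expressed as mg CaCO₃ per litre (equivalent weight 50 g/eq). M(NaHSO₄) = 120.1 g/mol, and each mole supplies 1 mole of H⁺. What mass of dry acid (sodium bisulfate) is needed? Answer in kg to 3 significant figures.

(a) 93.6 L; (b) 5.96 kg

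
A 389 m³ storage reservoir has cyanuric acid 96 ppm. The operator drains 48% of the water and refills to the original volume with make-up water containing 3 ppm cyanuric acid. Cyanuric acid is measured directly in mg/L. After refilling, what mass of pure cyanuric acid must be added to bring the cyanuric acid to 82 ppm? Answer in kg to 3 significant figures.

11.9 kg

Volume: 389 m³ = 389,000 L.
After draining 48% and refilling: 96 × 0.52 + 3 × 0.48 = 51.36 ppm.
Deficit to target: 82 − 51.36 = 30.64 mg/L.
Mass: 30.64 mg/L × 389,000 L = 11,920 g cyanuric acid.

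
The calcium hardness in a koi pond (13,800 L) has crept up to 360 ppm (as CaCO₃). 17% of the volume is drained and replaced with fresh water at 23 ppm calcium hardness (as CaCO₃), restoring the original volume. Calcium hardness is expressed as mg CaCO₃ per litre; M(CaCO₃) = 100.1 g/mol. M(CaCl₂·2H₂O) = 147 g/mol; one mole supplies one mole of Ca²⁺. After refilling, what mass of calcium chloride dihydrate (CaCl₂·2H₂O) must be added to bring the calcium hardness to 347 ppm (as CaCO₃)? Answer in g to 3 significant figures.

898 g

After draining 17% and refilling: 360 × 0.83 + 23 × 0.17 = 302.71 ppm.
Deficit to target: 347 − 302.71 = 44.29 mg/L.
As CaCO₃: 44.29 mg/L × 13,800 L = 611.2 g; ÷ 100.1 = 6.106 mol Ca²⁺.
Mass: 6.106 × 147 = 897.6 g.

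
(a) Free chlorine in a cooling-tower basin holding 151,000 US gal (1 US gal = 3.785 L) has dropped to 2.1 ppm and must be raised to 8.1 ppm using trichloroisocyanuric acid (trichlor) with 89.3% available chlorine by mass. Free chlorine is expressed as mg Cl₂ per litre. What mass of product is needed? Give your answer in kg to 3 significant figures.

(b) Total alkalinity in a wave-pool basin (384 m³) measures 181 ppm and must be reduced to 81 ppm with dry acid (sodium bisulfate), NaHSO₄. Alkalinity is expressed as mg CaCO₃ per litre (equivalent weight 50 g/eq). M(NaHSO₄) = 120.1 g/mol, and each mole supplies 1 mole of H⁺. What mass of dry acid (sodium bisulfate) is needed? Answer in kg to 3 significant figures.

(a) 3.84 kg; (b) 92.2 kg

(a) Volume: 151,000 US gal × 3.785 L/gal = 571,535 L.
(a) Chlorine deficit: 8.1 − 2.1 = 6 ppm = 6 mg/L as Cl₂.
(a) Cl₂ equivalent needed: 6 mg/L × 571,535 L = 3,429,000 mg = 3429 g.
(a) Product at 89.3% available chlorine: 3429 / 0.893 = 3840 g.

(b) Volume: 384 m³ = 384,000 L.
(b) Alkalinity to neutralize: (181 − 81) = 100 mg/L as CaCO₃ × 384,000 L = 38,400 g as CaCO₃.
(b) Equivalents of H⁺ required: 38,400 ÷ 50 g/eq = 768 eq = 768 mol NaHSO₄.
(b) Mass of NaHSO₄: 768 × 120.1 = 92,240 g.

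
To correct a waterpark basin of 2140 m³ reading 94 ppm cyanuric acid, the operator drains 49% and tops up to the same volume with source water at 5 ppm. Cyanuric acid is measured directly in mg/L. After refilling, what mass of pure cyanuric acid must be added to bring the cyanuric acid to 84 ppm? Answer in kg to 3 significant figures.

71.9 kg

Volume: 2140 m³ = 2,140,000 L.
After draining 49% and refilling: 94 × 0.51 + 5 × 0.49 = 50.39 ppm.
Deficit to target: 84 − 50.39 = 33.61 mg/L.
Mass: 33.61 mg/L × 2,140,000 L = 71,930 g cyanuric acid.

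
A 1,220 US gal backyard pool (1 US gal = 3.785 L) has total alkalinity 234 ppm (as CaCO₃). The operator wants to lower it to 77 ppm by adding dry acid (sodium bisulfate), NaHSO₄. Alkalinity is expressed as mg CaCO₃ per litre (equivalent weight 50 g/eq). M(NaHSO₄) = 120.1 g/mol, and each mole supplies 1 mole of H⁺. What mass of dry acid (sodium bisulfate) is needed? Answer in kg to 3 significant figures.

Volume: 1,220 US gal × 3.785 L/gal = 4,618 L.
Alkalinity to neutralize: (234 − 77) = 157 mg/L as CaCO₃ × 4,618 L = 725 g as CaCO₃.
Equivalents of H⁺ required: 725 ÷ 50 g/eq = 14.5 eq = 14.5 mol NaHSO₄.
Mass of NaHSO₄: 14.5 × 120.1 = 1741 g.

1.74 kg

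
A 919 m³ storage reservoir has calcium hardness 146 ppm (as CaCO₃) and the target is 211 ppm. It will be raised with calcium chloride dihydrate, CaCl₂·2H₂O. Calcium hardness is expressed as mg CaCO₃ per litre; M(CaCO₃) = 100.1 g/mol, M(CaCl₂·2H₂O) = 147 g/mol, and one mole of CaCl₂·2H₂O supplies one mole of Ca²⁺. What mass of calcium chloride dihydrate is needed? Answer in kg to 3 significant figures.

87.7 kg

Volume: 919 m³ = 919,000 L.
Hardness to add: (211 − 146) = 65 mg/L as CaCO₃ × 919,000 L = 59,740 g as CaCO₃.
Moles of Ca²⁺ (1 mol Ca²⁺ ≡ 1 mol CaCO₃): 59,740 / 100.1 g/mol = 596.8 mol.
Mass of CaCl₂·2H₂O: 596.8 × 147 = 87,720 g.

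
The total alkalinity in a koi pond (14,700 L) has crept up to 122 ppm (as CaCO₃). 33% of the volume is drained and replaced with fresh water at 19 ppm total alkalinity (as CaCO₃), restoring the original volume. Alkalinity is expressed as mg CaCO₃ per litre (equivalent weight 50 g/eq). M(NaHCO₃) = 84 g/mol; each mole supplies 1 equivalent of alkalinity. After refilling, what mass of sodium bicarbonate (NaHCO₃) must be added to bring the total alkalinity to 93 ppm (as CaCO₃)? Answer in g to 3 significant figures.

123 g

After draining 33% and refilling: 122 × 0.67 + 19 × 0.33 = 88.01 ppm.
Deficit to target: 93 − 88.01 = 4.99 mg/L.
As CaCO₃: 4.99 mg/L × 14,700 L = 73.35 g; ÷ 50 g/eq ÷ 1 = 1.467 mol NaHCO₃.
Mass: 1.467 × 84 = 123.2 g.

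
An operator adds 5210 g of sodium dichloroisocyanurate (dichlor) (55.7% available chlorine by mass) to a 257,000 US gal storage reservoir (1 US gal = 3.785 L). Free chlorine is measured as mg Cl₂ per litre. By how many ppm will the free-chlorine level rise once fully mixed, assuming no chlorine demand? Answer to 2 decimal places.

Volume: 257,000 US gal × 3.785 L/gal = 972,745 L.
Available chlorine delivered: 5210 g × 0.557 = 2902 g as Cl₂.
Concentration rise: 2902 g / 972,745 L = 2.983 mg/L = 2.98 ppm.

2.98 ppm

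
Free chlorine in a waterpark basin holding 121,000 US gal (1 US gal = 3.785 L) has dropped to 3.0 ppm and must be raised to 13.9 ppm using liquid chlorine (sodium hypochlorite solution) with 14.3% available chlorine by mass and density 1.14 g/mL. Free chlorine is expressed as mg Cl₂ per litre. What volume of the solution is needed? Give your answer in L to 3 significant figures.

Volume: 121,000 US gal × 3.785 L/gal = 457,985 L.
Chlorine deficit: 13.9 − 3.0 = 10.9 ppm = 10.9 mg/L as Cl₂.
Cl₂ equivalent needed: 10.9 mg/L × 457,985 L = 4,992,000 mg = 4992 g.
Product at 14.3% available chlorine: 4992 / 0.143 = 34,910 g.
Volume at density 1.14 g/mL: 34,910 g ÷ 1.14 g/mL = 30,620 mL.

30.6 L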